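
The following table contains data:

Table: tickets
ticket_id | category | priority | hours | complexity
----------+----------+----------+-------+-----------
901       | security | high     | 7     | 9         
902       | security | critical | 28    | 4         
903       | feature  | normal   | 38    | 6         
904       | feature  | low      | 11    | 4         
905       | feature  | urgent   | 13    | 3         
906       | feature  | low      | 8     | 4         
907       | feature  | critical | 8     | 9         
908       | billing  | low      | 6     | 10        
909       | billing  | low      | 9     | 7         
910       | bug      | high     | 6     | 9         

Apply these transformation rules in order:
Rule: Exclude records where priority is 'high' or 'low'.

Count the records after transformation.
4

Step 1: Count records to exclude
  - 2 (high) + 4 (low) = 6 records
Step 2: Total records: 10
Step 3: Remaining = 10 - 6 = 4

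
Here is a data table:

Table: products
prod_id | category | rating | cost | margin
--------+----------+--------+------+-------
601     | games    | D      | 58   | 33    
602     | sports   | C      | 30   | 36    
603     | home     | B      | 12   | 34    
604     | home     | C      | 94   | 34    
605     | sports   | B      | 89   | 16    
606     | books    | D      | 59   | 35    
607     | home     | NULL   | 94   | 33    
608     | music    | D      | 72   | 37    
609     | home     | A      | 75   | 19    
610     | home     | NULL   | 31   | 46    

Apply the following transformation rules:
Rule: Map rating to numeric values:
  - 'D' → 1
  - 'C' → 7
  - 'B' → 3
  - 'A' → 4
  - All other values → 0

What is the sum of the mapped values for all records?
27

Step 1: Apply mapping to each record
Step 2: Count by status:
  'D': 3 records × 1 = 3
  'C': 2 records × 7 = 14
  'B': 2 records × 3 = 6
  'A': 1 records × 4 = 4
Step 3: Sum all mapped values = 27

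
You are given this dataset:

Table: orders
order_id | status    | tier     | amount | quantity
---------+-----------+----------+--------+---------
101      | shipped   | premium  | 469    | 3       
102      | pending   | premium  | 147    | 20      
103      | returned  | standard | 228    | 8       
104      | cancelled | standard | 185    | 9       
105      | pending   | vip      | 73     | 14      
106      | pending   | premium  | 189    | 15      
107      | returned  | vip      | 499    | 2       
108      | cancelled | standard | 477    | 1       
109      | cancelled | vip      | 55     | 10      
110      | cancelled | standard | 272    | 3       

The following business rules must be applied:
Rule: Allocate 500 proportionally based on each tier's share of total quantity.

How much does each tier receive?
premium: 223.53, standard: 123.53, vip: 152.94

Step 1: Calculate total quantity = 85
Step 2: Calculate each tier's proportion:
  premium: 38/85 = 44.71% → 223.53
  standard: 21/85 = 24.71% → 123.53
  vip: 26/85 = 30.59% → 152.94
Step 3: Verify: sum of allocations ≈ 500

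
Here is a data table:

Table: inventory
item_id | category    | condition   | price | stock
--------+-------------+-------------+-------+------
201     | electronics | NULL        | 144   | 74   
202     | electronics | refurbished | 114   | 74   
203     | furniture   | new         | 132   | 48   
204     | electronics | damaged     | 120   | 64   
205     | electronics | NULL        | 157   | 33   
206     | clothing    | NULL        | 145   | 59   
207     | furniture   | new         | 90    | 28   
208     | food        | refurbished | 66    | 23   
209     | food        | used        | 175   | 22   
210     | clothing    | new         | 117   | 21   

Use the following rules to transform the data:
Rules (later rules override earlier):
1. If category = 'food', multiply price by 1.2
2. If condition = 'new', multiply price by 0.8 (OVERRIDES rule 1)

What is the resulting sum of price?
1240.4

Step 1: Rule 2 takes priority for records with condition = 'new'
  - 3 records: 339 × 0.8 = 271.2
Step 2: Rule 1 applies to remaining records with category = 'food'
  - 2 records: 241 × 1.2 = 289.2
Step 3: Other records unchanged: 680
Step 4: Final sum = 271.2 + 289.2 + 680 = 1240.4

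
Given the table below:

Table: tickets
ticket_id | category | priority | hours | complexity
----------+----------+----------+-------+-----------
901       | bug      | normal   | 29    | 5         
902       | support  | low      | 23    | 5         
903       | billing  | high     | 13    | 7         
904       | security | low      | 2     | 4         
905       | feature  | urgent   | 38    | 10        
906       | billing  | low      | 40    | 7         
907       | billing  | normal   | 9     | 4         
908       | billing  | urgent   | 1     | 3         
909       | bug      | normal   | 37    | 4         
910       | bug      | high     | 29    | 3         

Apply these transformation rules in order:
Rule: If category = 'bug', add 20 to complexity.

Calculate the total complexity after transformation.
112

Step 1: Count records where category = 'bug': 3
Step 2: Total bonus added: 3 × 20 = 60
Step 3: Original sum of complexity: 52
Step 4: Final sum = 52 + 60 = 112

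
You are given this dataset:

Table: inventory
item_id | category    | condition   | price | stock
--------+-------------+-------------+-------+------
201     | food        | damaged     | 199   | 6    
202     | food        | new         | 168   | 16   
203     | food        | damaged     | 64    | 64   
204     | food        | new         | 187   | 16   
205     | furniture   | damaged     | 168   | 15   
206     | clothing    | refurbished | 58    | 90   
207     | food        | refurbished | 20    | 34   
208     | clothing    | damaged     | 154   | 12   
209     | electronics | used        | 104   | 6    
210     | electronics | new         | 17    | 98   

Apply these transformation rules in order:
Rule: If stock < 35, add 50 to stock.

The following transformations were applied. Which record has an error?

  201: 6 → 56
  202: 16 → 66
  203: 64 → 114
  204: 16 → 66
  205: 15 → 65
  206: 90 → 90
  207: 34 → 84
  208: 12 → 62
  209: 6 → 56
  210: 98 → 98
Record 203 has an error. The correct transformed value should be 64, not 114.

Step 1: Check each record against the rule
Step 2: Record 203 has stock = 64
Step 3: Since 64 >= 35, the bonus should not have been applied
Step 4: Correct value = 64, but claimed value = 114
Conclusion: Record 203 has the error.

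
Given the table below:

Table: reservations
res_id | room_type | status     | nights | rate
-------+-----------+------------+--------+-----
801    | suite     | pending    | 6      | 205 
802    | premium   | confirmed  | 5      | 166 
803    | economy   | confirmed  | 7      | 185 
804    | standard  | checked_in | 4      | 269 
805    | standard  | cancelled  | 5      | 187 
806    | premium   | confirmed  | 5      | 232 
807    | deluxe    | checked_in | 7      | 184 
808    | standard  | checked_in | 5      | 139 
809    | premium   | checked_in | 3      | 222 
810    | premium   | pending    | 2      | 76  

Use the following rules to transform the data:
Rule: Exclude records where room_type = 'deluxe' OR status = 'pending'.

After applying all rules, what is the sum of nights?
34

Step 1: Find records where room_type = 'deluxe' OR status = 'pending'
Step 2: 3 records match, summing to 15
Step 3: Original sum: 49
Step 4: Remaining sum = 49 - 15 = 34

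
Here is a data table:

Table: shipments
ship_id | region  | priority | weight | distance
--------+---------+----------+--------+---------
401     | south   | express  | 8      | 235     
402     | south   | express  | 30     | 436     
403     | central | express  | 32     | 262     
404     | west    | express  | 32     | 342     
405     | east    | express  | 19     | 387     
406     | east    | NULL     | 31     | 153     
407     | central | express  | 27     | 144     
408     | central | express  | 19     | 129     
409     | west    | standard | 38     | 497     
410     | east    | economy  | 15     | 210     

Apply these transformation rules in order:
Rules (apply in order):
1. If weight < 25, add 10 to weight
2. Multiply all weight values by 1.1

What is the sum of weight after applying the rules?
320.1

Step 1: Apply Rule 1 - Add 10 to records with weight < 25
  - 4 records affected: 61 + (4 × 10) = 101
  - Unaffected records: 190
  - Sum after Rule 1: 291
Step 2: Apply Rule 2 - Multiply all by 1.1
  - 291 × 1.1 = 320.1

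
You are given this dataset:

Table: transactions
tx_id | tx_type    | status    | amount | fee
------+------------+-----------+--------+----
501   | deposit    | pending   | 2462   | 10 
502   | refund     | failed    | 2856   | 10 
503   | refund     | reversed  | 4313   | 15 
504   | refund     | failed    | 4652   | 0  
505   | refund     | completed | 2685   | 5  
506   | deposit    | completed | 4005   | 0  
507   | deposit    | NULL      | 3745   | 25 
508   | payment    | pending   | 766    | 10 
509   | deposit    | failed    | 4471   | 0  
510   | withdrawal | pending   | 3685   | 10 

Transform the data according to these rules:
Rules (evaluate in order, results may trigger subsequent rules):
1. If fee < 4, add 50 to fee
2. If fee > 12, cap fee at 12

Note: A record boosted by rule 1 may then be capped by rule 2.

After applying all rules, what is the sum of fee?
105

Step 1: Apply rule 1 to records with fee < 4
  - 3 records get bonus of 50
  - Of these, 3 records then exceed 12 and get capped
Step 2: Apply rule 2 to records with fee > 12
  - 2 records (original) are capped
Step 3: Calculate final sum = 105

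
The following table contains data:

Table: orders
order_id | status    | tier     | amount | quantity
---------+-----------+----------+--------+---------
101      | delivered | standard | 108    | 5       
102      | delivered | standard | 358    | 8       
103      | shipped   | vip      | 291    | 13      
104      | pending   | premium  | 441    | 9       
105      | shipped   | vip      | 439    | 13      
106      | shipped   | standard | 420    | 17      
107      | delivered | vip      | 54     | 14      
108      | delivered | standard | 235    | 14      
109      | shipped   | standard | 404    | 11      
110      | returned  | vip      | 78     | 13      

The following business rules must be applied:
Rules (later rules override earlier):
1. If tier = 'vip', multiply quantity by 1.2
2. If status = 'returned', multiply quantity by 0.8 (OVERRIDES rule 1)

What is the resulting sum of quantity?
122.4

Step 1: Rule 2 takes priority for records with status = 'returned'
  - 1 records: 13 × 0.8 = 10.4
Step 2: Rule 1 applies to remaining records with tier = 'vip'
  - 3 records: 40 × 1.2 = 48.0
Step 3: Other records unchanged: 64
Step 4: Final sum = 10.4 + 48.0 + 64 = 122.4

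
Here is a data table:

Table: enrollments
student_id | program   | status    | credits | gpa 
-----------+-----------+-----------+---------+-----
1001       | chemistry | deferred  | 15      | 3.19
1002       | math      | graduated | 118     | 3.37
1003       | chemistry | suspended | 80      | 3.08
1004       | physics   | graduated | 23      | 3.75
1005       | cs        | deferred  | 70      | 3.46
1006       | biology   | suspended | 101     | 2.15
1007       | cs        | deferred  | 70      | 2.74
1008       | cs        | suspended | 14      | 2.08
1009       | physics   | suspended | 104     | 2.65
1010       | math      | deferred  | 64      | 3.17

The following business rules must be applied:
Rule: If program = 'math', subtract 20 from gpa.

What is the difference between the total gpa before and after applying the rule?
40.0

Step 1: Original sum of gpa = 29.64
Step 2: 2 records have program = 'math'
Step 3: Each affected record changes by -20
Step 4: Total change = 2 × -20 = -40
Step 5: New sum = 29.64 + -40 = -10.36
Step 6: Difference = |-10.36 - 29.64| = 40.0
        (Sum decreased by 40.0)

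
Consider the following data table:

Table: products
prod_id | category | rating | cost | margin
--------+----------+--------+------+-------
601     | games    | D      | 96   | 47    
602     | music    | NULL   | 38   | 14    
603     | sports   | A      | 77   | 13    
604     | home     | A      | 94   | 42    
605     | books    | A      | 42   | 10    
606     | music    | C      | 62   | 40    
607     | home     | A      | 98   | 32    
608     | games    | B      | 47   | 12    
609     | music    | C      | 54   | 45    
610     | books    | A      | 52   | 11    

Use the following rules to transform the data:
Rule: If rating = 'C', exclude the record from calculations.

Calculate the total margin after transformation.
181

Step 1: Identify records where rating = 'C'
Step 2: The excluded records sum to 85
Step 3: Original total margin = 266
Step 4: Remaining total = 266 - 85 = 181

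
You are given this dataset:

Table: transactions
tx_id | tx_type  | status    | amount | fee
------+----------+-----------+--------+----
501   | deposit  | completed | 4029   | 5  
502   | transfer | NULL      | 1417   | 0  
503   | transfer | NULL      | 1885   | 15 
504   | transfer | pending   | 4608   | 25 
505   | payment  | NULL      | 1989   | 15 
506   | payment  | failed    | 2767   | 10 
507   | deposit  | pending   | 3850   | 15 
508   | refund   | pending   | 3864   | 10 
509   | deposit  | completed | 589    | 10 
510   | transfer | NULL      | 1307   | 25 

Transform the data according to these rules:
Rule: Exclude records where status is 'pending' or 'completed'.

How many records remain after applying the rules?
5

Step 1: Count records to exclude
  - 3 (pending) + 2 (completed) = 5 records
Step 2: Total records: 10
Step 3: Remaining = 10 - 5 = 5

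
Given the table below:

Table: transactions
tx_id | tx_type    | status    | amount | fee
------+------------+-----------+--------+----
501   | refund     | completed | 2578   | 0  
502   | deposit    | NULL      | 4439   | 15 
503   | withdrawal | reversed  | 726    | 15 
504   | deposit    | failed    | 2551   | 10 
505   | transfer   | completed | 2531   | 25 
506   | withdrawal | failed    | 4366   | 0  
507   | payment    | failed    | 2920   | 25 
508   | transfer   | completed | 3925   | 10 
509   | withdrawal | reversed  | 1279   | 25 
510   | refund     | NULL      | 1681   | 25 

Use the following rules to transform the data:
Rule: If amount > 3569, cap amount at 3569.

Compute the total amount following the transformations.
24973

Step 1: 3 records have amount > 3569
Step 2: These records originally summed to 12730
Step 3: After capping: 3 × 3569 = 10707
Step 4: Unaffected records sum: 14266
Step 5: Final sum = 10707 + 14266 = 24973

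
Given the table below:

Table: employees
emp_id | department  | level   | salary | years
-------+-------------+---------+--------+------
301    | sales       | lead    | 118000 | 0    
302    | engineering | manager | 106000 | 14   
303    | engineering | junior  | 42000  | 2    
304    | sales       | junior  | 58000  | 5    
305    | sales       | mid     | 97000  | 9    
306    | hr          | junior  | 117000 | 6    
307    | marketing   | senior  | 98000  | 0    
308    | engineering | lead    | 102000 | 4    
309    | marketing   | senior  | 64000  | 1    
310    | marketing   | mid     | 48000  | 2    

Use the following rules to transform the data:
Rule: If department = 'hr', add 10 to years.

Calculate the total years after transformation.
53

Step 1: Count records where department = 'hr': 1
Step 2: Total bonus added: 1 × 10 = 10
Step 3: Original sum of years: 43
Step 4: Final sum = 43 + 10 = 53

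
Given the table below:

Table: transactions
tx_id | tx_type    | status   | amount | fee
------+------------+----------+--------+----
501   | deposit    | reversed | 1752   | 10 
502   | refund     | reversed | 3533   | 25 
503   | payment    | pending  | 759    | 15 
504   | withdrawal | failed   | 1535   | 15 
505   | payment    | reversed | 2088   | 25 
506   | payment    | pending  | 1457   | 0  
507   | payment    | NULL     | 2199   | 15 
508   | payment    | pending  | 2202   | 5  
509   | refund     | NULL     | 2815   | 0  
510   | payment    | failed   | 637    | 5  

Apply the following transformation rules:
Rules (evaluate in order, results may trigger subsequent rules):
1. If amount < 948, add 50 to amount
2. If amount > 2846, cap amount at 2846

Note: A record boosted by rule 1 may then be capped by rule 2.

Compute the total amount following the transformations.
18390

Step 1: Apply rule 1 to records with amount < 948
  - 2 records get bonus of 50
  - Of these, 0 records then exceed 2846 and get capped
Step 2: Apply rule 2 to records with amount > 2846
  - 1 records (original) are capped
Step 3: Calculate final sum = 18390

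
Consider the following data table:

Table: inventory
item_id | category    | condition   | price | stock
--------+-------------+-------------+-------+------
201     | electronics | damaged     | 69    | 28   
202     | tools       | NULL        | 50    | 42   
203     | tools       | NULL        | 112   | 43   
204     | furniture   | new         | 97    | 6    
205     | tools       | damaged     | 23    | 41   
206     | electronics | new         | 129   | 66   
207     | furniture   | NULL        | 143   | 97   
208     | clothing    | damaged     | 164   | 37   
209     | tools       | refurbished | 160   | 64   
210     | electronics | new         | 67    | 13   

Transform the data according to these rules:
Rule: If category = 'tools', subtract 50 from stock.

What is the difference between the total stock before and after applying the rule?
200

Step 1: Original sum of stock = 437
Step 2: 4 records have category = 'tools'
Step 3: Each affected record changes by -50
Step 4: Total change = 4 × -50 = -200
Step 5: New sum = 437 + -200 = 237
Step 6: Difference = |237 - 437| = 200
        (Sum decreased by 200)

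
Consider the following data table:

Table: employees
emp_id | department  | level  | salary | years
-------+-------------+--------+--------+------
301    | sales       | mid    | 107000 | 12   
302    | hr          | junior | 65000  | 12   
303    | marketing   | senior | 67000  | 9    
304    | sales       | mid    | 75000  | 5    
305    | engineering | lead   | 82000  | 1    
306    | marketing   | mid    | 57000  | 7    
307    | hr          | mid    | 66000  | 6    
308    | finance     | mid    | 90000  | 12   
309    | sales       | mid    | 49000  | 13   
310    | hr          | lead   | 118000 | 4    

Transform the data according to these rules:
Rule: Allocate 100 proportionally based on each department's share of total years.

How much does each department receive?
engineering: 1.23, finance: 14.81, hr: 27.16, marketing: 19.75, sales: 37.04

Step 1: Calculate total years = 81
Step 2: Calculate each department's proportion:
  engineering: 1/81 = 1.23% → 1.23
  finance: 12/81 = 14.81% → 14.81
  hr: 22/81 = 27.16% → 27.16
  marketing: 16/81 = 19.75% → 19.75
  sales: 30/81 = 37.04% → 37.04
Step 3: Verify: sum of allocations ≈ 100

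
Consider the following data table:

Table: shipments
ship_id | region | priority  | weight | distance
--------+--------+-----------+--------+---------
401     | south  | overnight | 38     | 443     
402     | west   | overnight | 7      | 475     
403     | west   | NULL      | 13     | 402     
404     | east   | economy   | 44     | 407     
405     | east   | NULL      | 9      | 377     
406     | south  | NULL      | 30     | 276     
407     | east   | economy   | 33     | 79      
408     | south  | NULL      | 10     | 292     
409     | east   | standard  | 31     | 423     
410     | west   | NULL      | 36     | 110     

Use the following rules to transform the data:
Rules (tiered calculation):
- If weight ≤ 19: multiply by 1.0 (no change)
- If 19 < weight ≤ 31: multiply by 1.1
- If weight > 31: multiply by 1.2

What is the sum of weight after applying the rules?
287.3

Step 1: Tier 1 (weight ≤ 19): 4 records, sum = 39 × 1.0 = 39.0
Step 2: Tier 2 (19 < weight ≤ 31): 2 records, sum = 61 × 1.1 = 67.1
Step 3: Tier 3 (weight > 31): 4 records, sum = 151 × 1.2 = 181.2
Step 4: Final sum = 39.0 + 67.1 + 181.2 = 287.3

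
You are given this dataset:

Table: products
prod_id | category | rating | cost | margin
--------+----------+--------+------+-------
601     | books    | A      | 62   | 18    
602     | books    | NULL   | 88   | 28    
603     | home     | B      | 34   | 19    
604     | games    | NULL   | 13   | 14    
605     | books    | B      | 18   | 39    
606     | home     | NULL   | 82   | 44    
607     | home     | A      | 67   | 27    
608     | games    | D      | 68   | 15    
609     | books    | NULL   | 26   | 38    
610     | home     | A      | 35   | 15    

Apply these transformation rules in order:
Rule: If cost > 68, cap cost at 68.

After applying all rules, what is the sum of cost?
459

Step 1: 2 records have cost > 68
Step 2: These records originally summed to 170
Step 3: After capping: 2 × 68 = 136
Step 4: Unaffected records sum: 323
Step 5: Final sum = 136 + 323 = 459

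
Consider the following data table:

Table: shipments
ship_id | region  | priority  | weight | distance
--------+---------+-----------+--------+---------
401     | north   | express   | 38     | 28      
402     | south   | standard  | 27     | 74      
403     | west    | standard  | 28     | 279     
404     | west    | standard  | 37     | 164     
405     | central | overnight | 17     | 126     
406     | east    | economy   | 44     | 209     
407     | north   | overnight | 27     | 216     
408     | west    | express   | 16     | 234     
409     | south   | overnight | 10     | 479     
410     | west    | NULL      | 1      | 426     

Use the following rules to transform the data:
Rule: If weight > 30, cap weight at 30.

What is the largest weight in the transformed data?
30

Step 1: Original maximum weight = 44
Step 2: Apply cap at 30
Step 3: 3 records had weight > 30 and were capped
Step 4: Maximum after transformation = 30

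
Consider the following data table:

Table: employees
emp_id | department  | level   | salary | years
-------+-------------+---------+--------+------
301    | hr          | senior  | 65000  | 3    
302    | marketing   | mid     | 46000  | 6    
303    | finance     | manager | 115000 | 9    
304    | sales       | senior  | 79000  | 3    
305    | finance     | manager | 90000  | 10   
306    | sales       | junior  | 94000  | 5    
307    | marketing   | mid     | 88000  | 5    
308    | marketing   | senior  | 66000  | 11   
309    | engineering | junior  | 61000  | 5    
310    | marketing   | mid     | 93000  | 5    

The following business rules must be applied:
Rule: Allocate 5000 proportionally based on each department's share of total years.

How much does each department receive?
engineering: 403.23, finance: 1532.26, hr: 241.94, marketing: 2177.42, sales: 645.16

Step 1: Calculate total years = 62
Step 2: Calculate each department's proportion:
  engineering: 5/62 = 8.06% → 403.23
  finance: 19/62 = 30.65% → 1532.26
  hr: 3/62 = 4.84% → 241.94
  marketing: 27/62 = 43.55% → 2177.42
  sales: 8/62 = 12.90% → 645.16
Step 3: Verify: sum of allocations ≈ 5000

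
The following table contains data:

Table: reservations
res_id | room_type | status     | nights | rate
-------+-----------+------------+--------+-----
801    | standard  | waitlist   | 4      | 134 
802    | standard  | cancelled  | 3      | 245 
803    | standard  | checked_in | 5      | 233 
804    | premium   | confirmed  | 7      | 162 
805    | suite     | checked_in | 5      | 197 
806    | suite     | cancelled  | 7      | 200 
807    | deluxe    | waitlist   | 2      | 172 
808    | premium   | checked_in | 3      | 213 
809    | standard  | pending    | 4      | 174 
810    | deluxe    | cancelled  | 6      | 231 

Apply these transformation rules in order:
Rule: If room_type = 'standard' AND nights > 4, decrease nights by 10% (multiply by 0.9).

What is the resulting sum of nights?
45.5

Step 1: Find records where room_type = 'standard' AND nights > 4
Step 2: 1 records match, summing to 5
Step 3: After multiplier: 5 × 0.9 = 4.5
Step 4: Unaffected records sum: 41
Step 5: Final sum = 4.5 + 41 = 45.5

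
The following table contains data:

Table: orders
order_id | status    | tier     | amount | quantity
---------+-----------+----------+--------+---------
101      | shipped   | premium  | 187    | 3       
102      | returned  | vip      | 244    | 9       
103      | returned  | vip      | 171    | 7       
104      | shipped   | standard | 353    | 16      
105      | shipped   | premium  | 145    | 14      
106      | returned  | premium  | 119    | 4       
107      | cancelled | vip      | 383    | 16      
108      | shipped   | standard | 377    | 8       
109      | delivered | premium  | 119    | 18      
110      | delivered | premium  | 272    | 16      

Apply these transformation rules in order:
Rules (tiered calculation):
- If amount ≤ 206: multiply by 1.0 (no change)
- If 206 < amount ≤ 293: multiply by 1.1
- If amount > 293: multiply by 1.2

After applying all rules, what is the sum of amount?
2644.2

Step 1: Tier 1 (amount ≤ 206): 5 records, sum = 741 × 1.0 = 741.0
Step 2: Tier 2 (206 < amount ≤ 293): 2 records, sum = 516 × 1.1 = 567.6
Step 3: Tier 3 (amount > 293): 3 records, sum = 1113 × 1.2 = 1335.6
Step 4: Final sum = 741.0 + 567.6 + 1335.6 = 2644.2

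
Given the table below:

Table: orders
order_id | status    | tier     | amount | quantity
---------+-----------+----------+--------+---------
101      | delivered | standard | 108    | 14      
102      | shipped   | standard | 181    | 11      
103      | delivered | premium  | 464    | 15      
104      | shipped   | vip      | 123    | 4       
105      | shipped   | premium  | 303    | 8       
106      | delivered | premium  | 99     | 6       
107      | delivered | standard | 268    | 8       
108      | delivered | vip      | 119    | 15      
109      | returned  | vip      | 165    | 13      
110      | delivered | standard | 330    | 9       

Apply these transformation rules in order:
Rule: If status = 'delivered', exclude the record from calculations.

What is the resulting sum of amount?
772

Step 1: Identify records where status = 'delivered'
Step 2: The excluded records sum to 1388
Step 3: Original total amount = 2160
Step 4: Remaining total = 2160 - 1388 = 772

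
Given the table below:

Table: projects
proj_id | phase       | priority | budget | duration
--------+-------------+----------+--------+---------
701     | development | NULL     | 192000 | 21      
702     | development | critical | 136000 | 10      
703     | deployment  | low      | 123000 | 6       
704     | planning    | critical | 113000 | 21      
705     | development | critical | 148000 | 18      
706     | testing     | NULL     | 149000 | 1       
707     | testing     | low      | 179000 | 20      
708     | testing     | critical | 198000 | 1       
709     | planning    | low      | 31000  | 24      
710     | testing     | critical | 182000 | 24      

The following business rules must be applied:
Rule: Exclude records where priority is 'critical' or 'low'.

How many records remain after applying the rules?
2

Step 1: Count records to exclude
  - 5 (critical) + 3 (low) = 8 records
Step 2: Total records: 10
Step 3: Remaining = 10 - 8 = 2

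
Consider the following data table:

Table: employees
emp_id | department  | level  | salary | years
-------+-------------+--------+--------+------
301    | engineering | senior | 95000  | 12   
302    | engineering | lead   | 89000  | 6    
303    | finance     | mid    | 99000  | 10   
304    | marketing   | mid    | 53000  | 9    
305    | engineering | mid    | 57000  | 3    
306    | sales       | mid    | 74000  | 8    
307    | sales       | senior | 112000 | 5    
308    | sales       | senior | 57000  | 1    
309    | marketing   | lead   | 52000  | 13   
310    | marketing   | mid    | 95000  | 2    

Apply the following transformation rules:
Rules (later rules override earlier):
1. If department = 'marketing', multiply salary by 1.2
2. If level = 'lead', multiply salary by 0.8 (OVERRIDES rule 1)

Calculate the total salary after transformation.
784400.0

Step 1: Rule 2 takes priority for records with level = 'lead'
  - 2 records: 141000 × 0.8 = 112800.0
Step 2: Rule 1 applies to remaining records with department = 'marketing'
  - 2 records: 148000 × 1.2 = 177600.0
Step 3: Other records unchanged: 494000
Step 4: Final sum = 112800.0 + 177600.0 + 494000 = 784400.0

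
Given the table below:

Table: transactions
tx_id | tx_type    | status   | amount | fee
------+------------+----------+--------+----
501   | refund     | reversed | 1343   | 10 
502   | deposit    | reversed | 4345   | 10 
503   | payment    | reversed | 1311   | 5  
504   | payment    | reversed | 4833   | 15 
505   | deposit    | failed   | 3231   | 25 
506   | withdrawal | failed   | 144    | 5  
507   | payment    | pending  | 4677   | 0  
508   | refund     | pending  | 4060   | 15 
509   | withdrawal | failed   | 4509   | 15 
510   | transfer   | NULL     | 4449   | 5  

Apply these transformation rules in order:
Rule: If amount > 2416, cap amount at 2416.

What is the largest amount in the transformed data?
2416

Step 1: Original maximum amount = 4833
Step 2: Apply cap at 2416
Step 3: 7 records had amount > 2416 and were capped
Step 4: Maximum after transformation = 2416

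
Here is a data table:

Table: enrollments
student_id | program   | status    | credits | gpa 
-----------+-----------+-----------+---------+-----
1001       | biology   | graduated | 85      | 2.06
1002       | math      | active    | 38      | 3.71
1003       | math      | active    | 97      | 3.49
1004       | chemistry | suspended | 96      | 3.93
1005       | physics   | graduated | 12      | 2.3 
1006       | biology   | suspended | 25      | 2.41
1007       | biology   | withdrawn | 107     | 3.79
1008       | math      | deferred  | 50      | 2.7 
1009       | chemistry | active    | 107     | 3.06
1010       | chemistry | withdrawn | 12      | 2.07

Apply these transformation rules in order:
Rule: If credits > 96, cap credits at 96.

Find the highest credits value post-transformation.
96

Step 1: Original maximum credits = 107
Step 2: Apply cap at 96
Step 3: 3 records had credits > 96 and were capped
Step 4: Maximum after transformation = 96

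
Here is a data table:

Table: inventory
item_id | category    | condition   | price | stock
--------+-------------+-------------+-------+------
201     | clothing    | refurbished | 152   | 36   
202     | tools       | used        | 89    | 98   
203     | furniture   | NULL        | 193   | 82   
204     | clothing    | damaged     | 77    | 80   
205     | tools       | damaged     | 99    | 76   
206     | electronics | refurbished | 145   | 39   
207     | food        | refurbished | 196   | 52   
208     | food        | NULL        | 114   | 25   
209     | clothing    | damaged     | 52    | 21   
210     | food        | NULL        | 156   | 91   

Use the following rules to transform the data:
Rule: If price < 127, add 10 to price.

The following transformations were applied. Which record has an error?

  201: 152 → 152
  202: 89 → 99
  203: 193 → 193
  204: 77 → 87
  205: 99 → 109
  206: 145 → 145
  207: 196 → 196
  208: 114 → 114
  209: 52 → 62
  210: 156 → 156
Record 208 has an error. The correct transformed value should be 124, not 114.

Step 1: Check each record against the rule
Step 2: Record 208 has price = 114
Step 3: Since 114 < 127, the bonus should have been applied
Step 4: Correct value = 124, but claimed value = 114
Conclusion: Record 208 has the error.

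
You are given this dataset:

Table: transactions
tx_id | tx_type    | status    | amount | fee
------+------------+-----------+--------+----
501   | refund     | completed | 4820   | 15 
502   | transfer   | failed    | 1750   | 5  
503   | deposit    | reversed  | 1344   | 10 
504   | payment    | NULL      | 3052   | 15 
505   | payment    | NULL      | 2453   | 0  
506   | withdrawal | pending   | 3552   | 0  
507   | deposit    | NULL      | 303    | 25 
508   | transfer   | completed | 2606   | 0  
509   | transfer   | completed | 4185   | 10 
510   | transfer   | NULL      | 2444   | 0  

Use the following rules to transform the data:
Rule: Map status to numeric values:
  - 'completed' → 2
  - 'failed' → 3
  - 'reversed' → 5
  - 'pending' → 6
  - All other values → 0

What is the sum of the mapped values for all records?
20

Step 1: Apply mapping to each record
Step 2: Count by status:
  'completed': 3 records × 2 = 6
  'failed': 1 records × 3 = 3
  'reversed': 1 records × 5 = 5
  'pending': 1 records × 6 = 6
Step 3: Sum all mapped values = 20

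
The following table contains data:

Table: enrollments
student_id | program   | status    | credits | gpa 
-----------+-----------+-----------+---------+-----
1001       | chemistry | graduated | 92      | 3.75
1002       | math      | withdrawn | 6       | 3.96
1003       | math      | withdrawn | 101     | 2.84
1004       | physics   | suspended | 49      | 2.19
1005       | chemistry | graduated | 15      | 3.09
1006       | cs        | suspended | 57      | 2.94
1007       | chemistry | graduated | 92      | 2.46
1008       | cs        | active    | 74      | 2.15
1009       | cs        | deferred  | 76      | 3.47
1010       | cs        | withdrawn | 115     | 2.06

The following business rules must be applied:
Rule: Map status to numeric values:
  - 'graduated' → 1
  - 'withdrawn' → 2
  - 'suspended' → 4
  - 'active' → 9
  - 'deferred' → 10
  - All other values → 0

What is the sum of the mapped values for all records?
36

Step 1: Apply mapping to each record
Step 2: Count by status:
  'graduated': 3 records × 1 = 3
  'withdrawn': 3 records × 2 = 6
  'suspended': 2 records × 4 = 8
  'active': 1 records × 9 = 9
  'deferred': 1 records × 10 = 10
Step 3: Sum all mapped values = 36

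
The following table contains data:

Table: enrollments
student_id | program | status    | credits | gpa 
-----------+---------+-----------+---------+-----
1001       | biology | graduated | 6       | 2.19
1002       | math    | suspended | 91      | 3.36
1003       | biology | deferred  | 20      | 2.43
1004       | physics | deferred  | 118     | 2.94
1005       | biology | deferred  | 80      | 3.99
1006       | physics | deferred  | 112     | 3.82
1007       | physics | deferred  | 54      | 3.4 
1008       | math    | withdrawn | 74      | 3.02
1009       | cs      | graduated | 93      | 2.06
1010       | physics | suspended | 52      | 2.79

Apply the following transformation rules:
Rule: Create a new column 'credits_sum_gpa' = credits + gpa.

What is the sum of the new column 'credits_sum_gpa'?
730.0

Step 1: For each record, compute credits + gpa
Example calculations:
  6 + 2.19 = 8.19
  91 + 3.36 = 94.36
  20 + 2.43 = 22.43
  ...
Step 2: Sum all derived values
Step 3: Total = 730.0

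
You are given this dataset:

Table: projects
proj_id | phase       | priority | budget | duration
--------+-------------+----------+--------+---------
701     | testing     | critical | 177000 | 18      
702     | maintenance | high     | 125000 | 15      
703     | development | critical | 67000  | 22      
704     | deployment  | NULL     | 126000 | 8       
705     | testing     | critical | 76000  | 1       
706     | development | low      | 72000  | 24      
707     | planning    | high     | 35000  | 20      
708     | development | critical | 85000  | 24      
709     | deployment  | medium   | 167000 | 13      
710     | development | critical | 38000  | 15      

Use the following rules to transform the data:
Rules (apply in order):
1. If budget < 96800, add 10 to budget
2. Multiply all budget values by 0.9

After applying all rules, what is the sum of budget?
871254.0

Step 1: Apply Rule 1 - Add 10 to records with budget < 96800
  - 6 records affected: 373000 + (6 × 10) = 373060
  - Unaffected records: 595000
  - Sum after Rule 1: 968060
Step 2: Apply Rule 2 - Multiply all by 0.9
  - 968060 × 0.9 = 871254.0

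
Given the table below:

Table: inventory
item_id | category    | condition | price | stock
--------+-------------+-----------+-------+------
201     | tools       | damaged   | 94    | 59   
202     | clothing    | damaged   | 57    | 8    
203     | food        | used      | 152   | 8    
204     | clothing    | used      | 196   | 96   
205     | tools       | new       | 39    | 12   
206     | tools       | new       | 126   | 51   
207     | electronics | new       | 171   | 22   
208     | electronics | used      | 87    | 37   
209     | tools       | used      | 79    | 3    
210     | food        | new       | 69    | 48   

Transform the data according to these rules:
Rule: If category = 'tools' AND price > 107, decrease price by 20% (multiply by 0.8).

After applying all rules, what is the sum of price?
1044.8

Step 1: Find records where category = 'tools' AND price > 107
Step 2: 1 records match, summing to 126
Step 3: After multiplier: 126 × 0.8 = 100.8
Step 4: Unaffected records sum: 944
Step 5: Final sum = 100.8 + 944 = 1044.8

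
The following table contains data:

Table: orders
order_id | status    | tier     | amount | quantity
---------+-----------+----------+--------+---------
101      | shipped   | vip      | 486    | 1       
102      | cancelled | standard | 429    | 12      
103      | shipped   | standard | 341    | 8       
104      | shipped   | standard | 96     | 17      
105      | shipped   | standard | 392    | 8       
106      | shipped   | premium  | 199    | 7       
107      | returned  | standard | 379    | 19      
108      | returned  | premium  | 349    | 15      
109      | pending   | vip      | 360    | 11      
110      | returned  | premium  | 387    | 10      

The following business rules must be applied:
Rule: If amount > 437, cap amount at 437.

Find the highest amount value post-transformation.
437

Step 1: Original maximum amount = 486
Step 2: Apply cap at 437
Step 3: 1 records had amount > 437 and were capped
Step 4: Maximum after transformation = 437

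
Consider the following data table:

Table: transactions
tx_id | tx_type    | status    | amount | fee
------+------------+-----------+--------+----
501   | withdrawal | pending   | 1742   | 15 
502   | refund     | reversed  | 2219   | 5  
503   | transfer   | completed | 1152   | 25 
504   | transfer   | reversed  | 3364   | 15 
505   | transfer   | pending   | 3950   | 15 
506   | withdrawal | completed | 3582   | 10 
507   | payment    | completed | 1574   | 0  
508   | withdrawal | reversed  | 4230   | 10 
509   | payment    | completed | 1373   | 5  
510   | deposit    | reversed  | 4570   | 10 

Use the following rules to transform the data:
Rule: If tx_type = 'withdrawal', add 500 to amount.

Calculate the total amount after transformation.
29256

Step 1: Count records where tx_type = 'withdrawal': 3
Step 2: Total bonus added: 3 × 500 = 1500
Step 3: Original sum of amount: 27756
Step 4: Final sum = 27756 + 1500 = 29256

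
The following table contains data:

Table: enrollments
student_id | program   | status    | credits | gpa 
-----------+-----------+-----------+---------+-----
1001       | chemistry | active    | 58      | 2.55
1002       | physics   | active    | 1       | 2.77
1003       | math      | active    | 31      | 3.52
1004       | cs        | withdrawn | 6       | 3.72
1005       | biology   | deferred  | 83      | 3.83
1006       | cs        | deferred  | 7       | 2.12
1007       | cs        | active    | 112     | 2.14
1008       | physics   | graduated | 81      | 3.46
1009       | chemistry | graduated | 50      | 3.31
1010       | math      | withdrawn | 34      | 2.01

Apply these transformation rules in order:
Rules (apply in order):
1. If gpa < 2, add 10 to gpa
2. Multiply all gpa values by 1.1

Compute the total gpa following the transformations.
32.37

Step 1: Apply Rule 1 - Add 10 to records with gpa < 2
  - 0 records affected: 0 + (0 × 10) = 0
  - Unaffected records: 29.43
  - Sum after Rule 1: 29.43
Step 2: Apply Rule 2 - Multiply all by 1.1
  - 29.43 × 1.1 = 32.37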